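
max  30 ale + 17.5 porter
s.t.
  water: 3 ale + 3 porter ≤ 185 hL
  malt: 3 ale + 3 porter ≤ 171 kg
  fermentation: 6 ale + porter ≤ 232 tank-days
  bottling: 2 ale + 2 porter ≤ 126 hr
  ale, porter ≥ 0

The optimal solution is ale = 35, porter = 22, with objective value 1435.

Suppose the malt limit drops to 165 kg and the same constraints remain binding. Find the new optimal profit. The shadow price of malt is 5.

1405

Δb = -6, so new z* = 1435 + (5)·(-6) = 1435 − 30 = 1405.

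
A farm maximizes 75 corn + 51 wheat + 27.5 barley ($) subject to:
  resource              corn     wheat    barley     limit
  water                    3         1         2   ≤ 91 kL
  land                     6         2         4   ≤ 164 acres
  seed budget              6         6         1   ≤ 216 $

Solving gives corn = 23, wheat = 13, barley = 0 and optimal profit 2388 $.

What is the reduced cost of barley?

Check each constraint at x*: water 82/91 (slack 9); land 164/164 (tight); seed budget 216/216 (tight).
By complementary slackness, y = 0 for the non-binding constraint.
From A_Bᵀ y = c: 6·y_land + 6·y_seed budget = 75; 2·y_land + 6·y_seed budget = 51.
Solving: y_land = 6, y_seed budget = 6.5.
Reduced cost of barley: c₃ − yᵀa₃ = 27.5 − (6·4 + 6.5·1) = 27.5 − 30.5 = -3.

-3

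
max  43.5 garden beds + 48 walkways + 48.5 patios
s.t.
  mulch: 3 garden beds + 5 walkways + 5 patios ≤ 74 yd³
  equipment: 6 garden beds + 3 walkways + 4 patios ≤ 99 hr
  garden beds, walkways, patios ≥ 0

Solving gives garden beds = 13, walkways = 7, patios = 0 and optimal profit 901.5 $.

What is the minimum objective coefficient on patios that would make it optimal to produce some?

Check each constraint at x*: mulch 74/74 (tight); equipment 99/99 (tight).
The binding rows give the dual system: 3·y_mulch + 6·y_equipment = 43.5 and 5·y_mulch + 3·y_equipment = 48.
Solving: y_mulch = 7.5, y_equipment = 3.5.
patios enters the basis when its profit ≥ yᵀa₃ = 7.5·5 + 3.5·4 = 51.5.

51.5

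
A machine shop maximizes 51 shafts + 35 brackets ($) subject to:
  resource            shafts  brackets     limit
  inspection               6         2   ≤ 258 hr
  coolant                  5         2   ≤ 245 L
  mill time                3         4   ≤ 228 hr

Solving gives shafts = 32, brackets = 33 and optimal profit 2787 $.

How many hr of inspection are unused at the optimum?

inspection used = 6·32 + 2·33 = 258; slack = 258 − 258 = 0.

0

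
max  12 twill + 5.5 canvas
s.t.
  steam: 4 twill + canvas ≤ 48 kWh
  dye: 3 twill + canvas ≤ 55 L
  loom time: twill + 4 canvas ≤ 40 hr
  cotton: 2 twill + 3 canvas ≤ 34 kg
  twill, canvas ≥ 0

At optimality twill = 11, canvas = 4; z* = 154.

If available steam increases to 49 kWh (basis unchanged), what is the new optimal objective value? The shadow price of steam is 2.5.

Δb = 1, so new z* = 154 + (2.5)·(1) = 154 + 2.5 = 156.5.

156.5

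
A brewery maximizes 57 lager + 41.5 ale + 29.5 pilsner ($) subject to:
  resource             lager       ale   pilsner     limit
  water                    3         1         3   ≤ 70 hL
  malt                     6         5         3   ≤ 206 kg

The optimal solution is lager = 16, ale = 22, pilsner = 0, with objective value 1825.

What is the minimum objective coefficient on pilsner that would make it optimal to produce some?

Check each constraint at x*: water 70/70 (tight); malt 206/206 (tight).
Dual feasibility on the basic columns requires 3·y_water + 6·y_malt = 57, 1·y_water + 5·y_malt = 41.5.
This yields shadow prices y_water = 4, y_malt = 7.5.
pilsner enters the basis when its profit ≥ yᵀa₃ = 4·3 + 7.5·3 = 34.5.

34.5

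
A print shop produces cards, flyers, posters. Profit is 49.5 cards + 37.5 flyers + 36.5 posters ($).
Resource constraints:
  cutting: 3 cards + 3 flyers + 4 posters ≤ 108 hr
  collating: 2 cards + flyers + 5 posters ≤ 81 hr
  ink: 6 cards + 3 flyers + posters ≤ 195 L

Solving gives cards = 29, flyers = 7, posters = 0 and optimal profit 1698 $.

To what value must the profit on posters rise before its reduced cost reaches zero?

38

At the optimum: cutting uses 108 of 108 (binding); collating uses 65 of 81 (slack = 16); ink uses 195 of 195 (binding).
Slack constraints have shadow price 0 (complementary slackness).
From A_Bᵀ y = c: 3·y_cutting + 6·y_ink = 49.5; 3·y_cutting + 3·y_ink = 37.5.
→ y_cutting = 8.5 and y_ink = 4.
posters enters the basis when its profit ≥ yᵀa₃ = 8.5·4 + 4·1 = 38.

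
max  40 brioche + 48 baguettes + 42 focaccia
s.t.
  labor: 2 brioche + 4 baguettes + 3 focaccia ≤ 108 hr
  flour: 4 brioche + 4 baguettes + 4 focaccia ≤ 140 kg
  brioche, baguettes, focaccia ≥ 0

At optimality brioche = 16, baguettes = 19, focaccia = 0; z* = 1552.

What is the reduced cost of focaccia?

-2

At the optimum: labor uses 108 of 108 (binding); flour uses 140 of 140 (binding).
The binding rows give the dual system: 2·y_labor + 4·y_flour = 40 and 4·y_labor + 4·y_flour = 48.
Solving: y_labor = 4, y_flour = 8.
Reduced cost of focaccia: c₃ − yᵀa₃ = 42 − (4·3 + 8·4) = 42 − 44 = -2.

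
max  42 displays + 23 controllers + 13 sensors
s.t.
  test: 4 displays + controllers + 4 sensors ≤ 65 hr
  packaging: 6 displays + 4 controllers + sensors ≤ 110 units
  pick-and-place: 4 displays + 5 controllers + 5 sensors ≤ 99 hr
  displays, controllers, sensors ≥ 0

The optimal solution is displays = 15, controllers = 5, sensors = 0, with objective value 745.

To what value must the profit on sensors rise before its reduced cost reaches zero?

17

Check each constraint at x*: test 65/65 (tight); packaging 110/110 (tight); pick-and-place 85/99 (slack 14).
Since pick-and-place is not tight, its dual is 0.
Dual feasibility on the basic columns requires 4·y_test + 6·y_packaging = 42, 1·y_test + 4·y_packaging = 23.
→ y_test = 3 and y_packaging = 5.
sensors enters the basis when its profit ≥ yᵀa₃ = 3·4 + 5·1 = 17.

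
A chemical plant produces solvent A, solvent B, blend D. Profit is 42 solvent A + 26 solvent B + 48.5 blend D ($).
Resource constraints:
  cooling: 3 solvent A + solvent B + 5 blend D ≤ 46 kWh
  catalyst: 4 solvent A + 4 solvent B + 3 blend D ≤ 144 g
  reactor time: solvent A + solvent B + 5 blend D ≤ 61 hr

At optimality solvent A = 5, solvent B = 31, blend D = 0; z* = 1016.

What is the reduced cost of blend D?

-5

At the optimum: cooling uses 46 of 46 (binding); catalyst uses 144 of 144 (binding); reactor time uses 36 of 61 (slack = 25).
By complementary slackness, y = 0 for the non-binding constraint.
From A_Bᵀ y = c: 3·y_cooling + 4·y_catalyst = 42; 1·y_cooling + 4·y_catalyst = 26.
This yields shadow prices y_cooling = 8, y_catalyst = 4.5.
Reduced cost of blend D: c₃ − yᵀa₃ = 48.5 − (8·5 + 4.5·3) = 48.5 − 53.5 = -5.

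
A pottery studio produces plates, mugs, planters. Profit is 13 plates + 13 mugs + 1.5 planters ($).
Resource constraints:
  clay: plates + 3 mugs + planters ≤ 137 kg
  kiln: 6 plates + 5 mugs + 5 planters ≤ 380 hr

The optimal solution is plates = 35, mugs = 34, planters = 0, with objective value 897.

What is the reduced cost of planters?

At the optimum: clay uses 137 of 137 (binding); kiln uses 380 of 380 (binding).
Dual feasibility on the basic columns requires 1·y_clay + 6·y_kiln = 13, 3·y_clay + 5·y_kiln = 13.
This yields shadow prices y_clay = 1, y_kiln = 2.
Reduced cost of planters: c₃ − yᵀa₃ = 1.5 − (1·1 + 2·5) = 1.5 − 11 = -9.5.

-9.5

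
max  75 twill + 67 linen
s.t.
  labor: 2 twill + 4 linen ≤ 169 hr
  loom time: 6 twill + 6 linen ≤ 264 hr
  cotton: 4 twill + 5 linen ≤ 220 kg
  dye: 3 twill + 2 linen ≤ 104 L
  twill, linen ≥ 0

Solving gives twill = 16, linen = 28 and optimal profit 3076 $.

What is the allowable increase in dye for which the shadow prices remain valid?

Binding constraints: loom time, dye. The basis is B = [[6,6],[3,2]] with det -6.
Per unit increase in dye, x* moves by d = (1, -1).
The basis stays optimal until linen reaches 0; allowable increase = 28 L.

28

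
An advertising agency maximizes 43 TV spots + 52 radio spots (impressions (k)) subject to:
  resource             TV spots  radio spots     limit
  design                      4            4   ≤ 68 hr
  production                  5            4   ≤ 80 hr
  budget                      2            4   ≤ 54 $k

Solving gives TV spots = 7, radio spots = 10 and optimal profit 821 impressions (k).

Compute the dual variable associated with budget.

4.5

Check each constraint at x*: design 68/68 (tight); production 75/80 (slack 5); budget 54/54 (tight).
Since production is not tight, its dual is 0.
The binding rows give the dual system: 4·y_design + 2·y_budget = 43 and 4·y_design + 4·y_budget = 52.
→ y_design = 8.5 and y_budget = 4.5.
Shadow price of budget = 4.5.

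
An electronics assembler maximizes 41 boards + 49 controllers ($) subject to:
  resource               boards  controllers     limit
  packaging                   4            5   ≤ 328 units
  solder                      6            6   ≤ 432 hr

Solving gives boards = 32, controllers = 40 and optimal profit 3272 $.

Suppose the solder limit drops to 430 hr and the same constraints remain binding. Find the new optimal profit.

3269

At the optimum: packaging uses 328 of 328 (binding); solder uses 432 of 432 (binding).
The binding rows give the dual system: 4·y_packaging + 6·y_solder = 41 and 5·y_packaging + 6·y_solder = 49.
→ y_packaging = 8 and y_solder = 1.5.
Δz = y_solder·Δb = 1.5 × (-2) = -3, so new z* = 3272 − 3 = 3269.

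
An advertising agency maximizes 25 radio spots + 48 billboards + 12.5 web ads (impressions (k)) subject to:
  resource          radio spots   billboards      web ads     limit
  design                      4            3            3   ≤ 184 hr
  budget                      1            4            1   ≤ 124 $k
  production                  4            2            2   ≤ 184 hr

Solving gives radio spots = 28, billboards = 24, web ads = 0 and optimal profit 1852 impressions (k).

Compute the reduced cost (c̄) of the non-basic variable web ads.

At the optimum: design uses 184 of 184 (binding); budget uses 124 of 124 (binding); production uses 160 of 184 (slack = 24).
Slack constraints have shadow price 0 (complementary slackness).
Dual feasibility on the basic columns requires 4·y_design + 1·y_budget = 25, 3·y_design + 4·y_budget = 48.
Solving: y_design = 4, y_budget = 9.
Reduced cost of web ads: c₃ − yᵀa₃ = 12.5 − (4·3 + 9·1) = 12.5 − 21 = -8.5.

-8.5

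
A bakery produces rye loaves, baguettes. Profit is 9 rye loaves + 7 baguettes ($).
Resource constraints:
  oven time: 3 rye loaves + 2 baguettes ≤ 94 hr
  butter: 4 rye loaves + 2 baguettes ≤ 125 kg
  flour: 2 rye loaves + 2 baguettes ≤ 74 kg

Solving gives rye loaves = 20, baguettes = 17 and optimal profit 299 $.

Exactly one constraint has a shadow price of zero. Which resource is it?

butter

oven time: 94/94 (binding)
butter: 114/125 (slack 11)
flour: 74/74 (binding)
By complementary slackness, a constraint with positive slack has shadow price 0 → butter.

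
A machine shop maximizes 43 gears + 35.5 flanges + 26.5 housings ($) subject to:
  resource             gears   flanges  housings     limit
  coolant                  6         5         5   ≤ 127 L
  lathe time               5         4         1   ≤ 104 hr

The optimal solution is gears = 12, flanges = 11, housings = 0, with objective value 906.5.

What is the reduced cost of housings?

Check each constraint at x*: coolant 127/127 (tight); lathe time 104/104 (tight).
The binding rows give the dual system: 6·y_coolant + 5·y_lathe time = 43 and 5·y_coolant + 4·y_lathe time = 35.5.
Solving: y_coolant = 5.5, y_lathe time = 2.
Reduced cost of housings: c₃ − yᵀa₃ = 26.5 − (5.5·5 + 2·1) = 26.5 − 29.5 = -3.

-3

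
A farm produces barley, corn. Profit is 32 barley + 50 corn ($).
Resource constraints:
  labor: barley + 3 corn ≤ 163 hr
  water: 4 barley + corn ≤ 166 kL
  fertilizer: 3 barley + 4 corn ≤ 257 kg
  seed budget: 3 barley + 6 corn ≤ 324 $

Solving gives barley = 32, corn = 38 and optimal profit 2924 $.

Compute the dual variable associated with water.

At the optimum: labor uses 146 of 163 (slack = 17); water uses 166 of 166 (binding); fertilizer uses 248 of 257 (slack = 9); seed budget uses 324 of 324 (binding).
Slack constraints have shadow price 0 (complementary slackness).
From A_Bᵀ y = c: 4·y_water + 3·y_seed budget = 32; 1·y_water + 6·y_seed budget = 50.
Solving: y_water = 2, y_seed budget = 8.
Shadow price of water = 2.

2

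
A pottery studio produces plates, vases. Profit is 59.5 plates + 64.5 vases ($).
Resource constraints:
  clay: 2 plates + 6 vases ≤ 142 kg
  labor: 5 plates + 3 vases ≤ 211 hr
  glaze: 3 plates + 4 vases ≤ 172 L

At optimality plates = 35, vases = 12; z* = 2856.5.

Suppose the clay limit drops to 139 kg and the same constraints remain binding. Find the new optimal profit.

Binding: clay and labor. Non-binding: glaze (19 unused).
Since glaze is not tight, its dual is 0.
The binding rows give the dual system: 2·y_clay + 5·y_labor = 59.5 and 6·y_clay + 3·y_labor = 64.5.
→ y_clay = 6 and y_labor = 9.5.
Δz = y_clay·Δb = 6 × (-3) = -18, so new z* = 2856.5 − 18 = 2838.5.

2838.5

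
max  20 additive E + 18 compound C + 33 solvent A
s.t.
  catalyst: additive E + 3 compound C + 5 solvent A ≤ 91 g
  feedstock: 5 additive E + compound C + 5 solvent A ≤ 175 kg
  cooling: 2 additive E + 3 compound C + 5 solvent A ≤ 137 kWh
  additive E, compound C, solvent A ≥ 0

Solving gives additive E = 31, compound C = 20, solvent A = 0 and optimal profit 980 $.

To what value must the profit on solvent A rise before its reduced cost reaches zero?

Binding: catalyst and feedstock. Non-binding: cooling (15 unused).
Slack constraints have shadow price 0 (complementary slackness).
The binding rows give the dual system: 1·y_catalyst + 5·y_feedstock = 20 and 3·y_catalyst + 1·y_feedstock = 18.
This yields shadow prices y_catalyst = 5, y_feedstock = 3.
solvent A enters the basis when its profit ≥ yᵀa₃ = 5·5 + 3·5 = 40.

40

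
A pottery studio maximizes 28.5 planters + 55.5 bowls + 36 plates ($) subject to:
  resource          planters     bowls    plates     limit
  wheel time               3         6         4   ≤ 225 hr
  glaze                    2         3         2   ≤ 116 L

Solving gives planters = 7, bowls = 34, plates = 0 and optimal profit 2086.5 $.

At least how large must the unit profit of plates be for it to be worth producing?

37

At the optimum: wheel time uses 225 of 225 (binding); glaze uses 116 of 116 (binding).
From A_Bᵀ y = c: 3·y_wheel time + 2·y_glaze = 28.5; 6·y_wheel time + 3·y_glaze = 55.5.
This yields shadow prices y_wheel time = 8.5, y_glaze = 1.5.
plates enters the basis when its profit ≥ yᵀa₃ = 8.5·4 + 1.5·2 = 37.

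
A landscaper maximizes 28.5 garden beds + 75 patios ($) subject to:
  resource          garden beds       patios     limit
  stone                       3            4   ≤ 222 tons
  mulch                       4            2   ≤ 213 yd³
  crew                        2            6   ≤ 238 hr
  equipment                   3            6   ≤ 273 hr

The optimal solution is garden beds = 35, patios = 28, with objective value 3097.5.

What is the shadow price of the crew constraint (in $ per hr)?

9

Binding: crew and equipment. Non-binding: stone (5 unused), mulch (17 unused).
Slack constraints have shadow price 0 (complementary slackness).
The binding rows give the dual system: 2·y_crew + 3·y_equipment = 28.5 and 6·y_crew + 6·y_equipment = 75.
Solving: y_crew = 9, y_equipment = 3.5.
Shadow price of crew = 9.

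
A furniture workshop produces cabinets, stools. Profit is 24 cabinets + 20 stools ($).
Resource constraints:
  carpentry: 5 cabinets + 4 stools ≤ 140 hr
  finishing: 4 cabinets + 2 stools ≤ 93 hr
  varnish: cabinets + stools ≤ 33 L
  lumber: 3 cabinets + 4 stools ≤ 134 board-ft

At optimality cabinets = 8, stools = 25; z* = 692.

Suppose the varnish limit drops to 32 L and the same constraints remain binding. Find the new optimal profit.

688

At the optimum: carpentry uses 140 of 140 (binding); finishing uses 82 of 93 (slack = 11); varnish uses 33 of 33 (binding); lumber uses 124 of 134 (slack = 10).
Since finishing, lumber are not tight, their duals are 0.
Dual feasibility on the basic columns requires 5·y_carpentry + 1·y_varnish = 24, 4·y_carpentry + 1·y_varnish = 20.
Solving: y_carpentry = 4, y_varnish = 4.
Δz = y_varnish·Δb = 4 × (-1) = -4, so new z* = 692 − 4 = 688.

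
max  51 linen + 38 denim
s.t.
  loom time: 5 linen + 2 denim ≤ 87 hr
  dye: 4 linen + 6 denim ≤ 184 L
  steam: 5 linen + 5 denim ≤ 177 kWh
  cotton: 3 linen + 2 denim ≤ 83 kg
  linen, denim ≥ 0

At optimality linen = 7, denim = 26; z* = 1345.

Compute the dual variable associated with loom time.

Binding: loom time and dye. Non-binding: steam (12 unused), cotton (10 unused).
By complementary slackness, y = 0 for the non-binding constraints.
From A_Bᵀ y = c: 5·y_loom time + 4·y_dye = 51; 2·y_loom time + 6·y_dye = 38.
→ y_loom time = 7 and y_dye = 4.
Shadow price of loom time = 7.

7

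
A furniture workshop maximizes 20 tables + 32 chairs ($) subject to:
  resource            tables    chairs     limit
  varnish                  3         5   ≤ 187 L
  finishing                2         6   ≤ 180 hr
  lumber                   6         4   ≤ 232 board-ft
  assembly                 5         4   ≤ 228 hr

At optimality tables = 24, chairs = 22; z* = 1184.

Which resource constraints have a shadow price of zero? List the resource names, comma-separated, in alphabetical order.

assembly, varnish

varnish: 182/187 (slack 5)
finishing: 180/180 (binding)
lumber: 232/232 (binding)
assembly: 208/228 (slack 20)
By complementary slackness, a constraint with positive slack has shadow price 0 → assembly, varnish.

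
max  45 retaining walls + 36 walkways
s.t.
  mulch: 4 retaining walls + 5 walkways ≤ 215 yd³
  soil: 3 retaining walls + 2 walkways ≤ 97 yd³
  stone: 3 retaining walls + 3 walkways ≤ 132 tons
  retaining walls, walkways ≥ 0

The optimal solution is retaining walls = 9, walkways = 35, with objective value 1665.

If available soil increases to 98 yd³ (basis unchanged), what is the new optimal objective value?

Binding: soil and stone. Non-binding: mulch (4 unused).
By complementary slackness, y = 0 for the non-binding constraint.
From A_Bᵀ y = c: 3·y_soil + 3·y_stone = 45; 2·y_soil + 3·y_stone = 36.
Solving: y_soil = 9, y_stone = 6.
Δz = y_soil·Δb = 9 × (1) = 9, so new z* = 1665 + 9 = 1674.

1674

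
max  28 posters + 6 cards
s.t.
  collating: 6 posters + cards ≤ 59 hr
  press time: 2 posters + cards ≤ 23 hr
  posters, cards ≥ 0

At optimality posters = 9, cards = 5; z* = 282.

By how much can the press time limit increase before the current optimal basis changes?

36

Binding constraints: collating, press time. The basis is B = [[6,1],[2,1]] with det 4.
Per unit increase in press time, x* moves by d = (-0.25, 1.5).
The basis stays optimal until posters reaches 0; allowable increase = 36 hr.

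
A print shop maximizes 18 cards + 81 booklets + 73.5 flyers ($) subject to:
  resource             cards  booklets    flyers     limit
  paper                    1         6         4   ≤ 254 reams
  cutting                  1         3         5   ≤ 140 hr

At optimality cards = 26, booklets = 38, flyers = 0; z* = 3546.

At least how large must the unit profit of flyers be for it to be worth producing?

81

Both paper and cutting are binding at x*.
The binding rows give the dual system: 1·y_paper + 1·y_cutting = 18 and 6·y_paper + 3·y_cutting = 81.
→ y_paper = 9 and y_cutting = 9.
flyers enters the basis when its profit ≥ yᵀa₃ = 9·4 + 9·5 = 81.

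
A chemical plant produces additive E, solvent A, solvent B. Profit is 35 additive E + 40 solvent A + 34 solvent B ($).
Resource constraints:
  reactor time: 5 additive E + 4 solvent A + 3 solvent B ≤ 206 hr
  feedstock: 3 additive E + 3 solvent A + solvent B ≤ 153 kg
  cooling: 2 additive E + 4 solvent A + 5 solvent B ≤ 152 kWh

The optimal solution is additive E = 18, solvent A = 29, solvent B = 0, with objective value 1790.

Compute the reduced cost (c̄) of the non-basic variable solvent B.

-6

Check each constraint at x*: reactor time 206/206 (tight); feedstock 141/153 (slack 12); cooling 152/152 (tight).
Since feedstock is not tight, its dual is 0.
The binding rows give the dual system: 5·y_reactor time + 2·y_cooling = 35 and 4·y_reactor time + 4·y_cooling = 40.
→ y_reactor time = 5 and y_cooling = 5.
Reduced cost of solvent B: c₃ − yᵀa₃ = 34 − (5·3 + 5·5) = 34 − 40 = -6.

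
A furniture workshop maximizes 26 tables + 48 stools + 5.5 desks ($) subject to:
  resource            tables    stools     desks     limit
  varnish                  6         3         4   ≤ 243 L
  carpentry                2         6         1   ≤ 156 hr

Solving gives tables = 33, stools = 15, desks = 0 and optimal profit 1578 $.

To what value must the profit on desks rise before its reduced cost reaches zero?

Both varnish and carpentry are binding at x*.
Dual feasibility on the basic columns requires 6·y_varnish + 2·y_carpentry = 26, 3·y_varnish + 6·y_carpentry = 48.
This yields shadow prices y_varnish = 2, y_carpentry = 7.
desks enters the basis when its profit ≥ yᵀa₃ = 2·4 + 7·1 = 15.

15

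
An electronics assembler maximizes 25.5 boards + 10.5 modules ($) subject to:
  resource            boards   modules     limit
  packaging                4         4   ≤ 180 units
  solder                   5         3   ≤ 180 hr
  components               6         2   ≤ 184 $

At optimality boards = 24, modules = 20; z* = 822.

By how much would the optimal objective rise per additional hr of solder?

1.5

At the optimum: packaging uses 176 of 180 (slack = 4); solder uses 180 of 180 (binding); components uses 184 of 184 (binding).
Since packaging is not tight, its dual is 0.
From A_Bᵀ y = c: 5·y_solder + 6·y_components = 25.5; 3·y_solder + 2·y_components = 10.5.
Solving: y_solder = 1.5, y_components = 3.
Shadow price of solder = 1.5.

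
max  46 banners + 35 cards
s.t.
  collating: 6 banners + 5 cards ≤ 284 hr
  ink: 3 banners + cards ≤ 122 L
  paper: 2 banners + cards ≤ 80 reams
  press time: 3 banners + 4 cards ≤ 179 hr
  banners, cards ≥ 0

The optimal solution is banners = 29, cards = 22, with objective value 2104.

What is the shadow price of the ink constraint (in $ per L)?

0

At the optimum: collating uses 284 of 284 (binding); ink uses 109 of 122 (slack = 13); paper uses 80 of 80 (binding); press time uses 175 of 179 (slack = 4).
By complementary slackness, y = 0 for the non-binding constraints.
From A_Bᵀ y = c: 6·y_collating + 2·y_paper = 46; 5·y_collating + 1·y_paper = 35.
Solving: y_collating = 6, y_paper = 5.
Shadow price of ink = 0.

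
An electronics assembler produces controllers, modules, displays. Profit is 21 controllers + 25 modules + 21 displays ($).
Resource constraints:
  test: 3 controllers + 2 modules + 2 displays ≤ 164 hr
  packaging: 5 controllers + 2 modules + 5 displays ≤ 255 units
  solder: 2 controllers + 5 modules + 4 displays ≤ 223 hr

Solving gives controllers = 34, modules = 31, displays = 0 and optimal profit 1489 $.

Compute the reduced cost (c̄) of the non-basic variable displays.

Check each constraint at x*: test 164/164 (tight); packaging 232/255 (slack 23); solder 223/223 (tight).
Slack constraints have shadow price 0 (complementary slackness).
From A_Bᵀ y = c: 3·y_test + 2·y_solder = 21; 2·y_test + 5·y_solder = 25.
→ y_test = 5 and y_solder = 3.
Reduced cost of displays: c₃ − yᵀa₃ = 21 − (5·2 + 3·4) = 21 − 22 = -1.

-1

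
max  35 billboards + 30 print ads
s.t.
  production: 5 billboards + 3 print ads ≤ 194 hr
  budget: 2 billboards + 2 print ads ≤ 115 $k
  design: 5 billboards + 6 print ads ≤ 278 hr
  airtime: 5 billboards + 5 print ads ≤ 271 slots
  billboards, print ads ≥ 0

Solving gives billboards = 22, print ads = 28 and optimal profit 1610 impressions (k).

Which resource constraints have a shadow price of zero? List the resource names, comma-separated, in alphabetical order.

airtime, budget

production: 194/194 (binding)
budget: 100/115 (slack 15)
design: 278/278 (binding)
airtime: 250/271 (slack 21)
By complementary slackness, a constraint with positive slack has shadow price 0 → airtime, budget.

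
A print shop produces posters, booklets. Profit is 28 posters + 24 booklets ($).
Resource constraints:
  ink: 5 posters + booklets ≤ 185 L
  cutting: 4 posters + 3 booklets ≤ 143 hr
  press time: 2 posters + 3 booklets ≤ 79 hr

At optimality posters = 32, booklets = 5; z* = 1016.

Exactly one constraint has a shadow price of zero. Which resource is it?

ink

ink: 165/185 (slack 20)
cutting: 143/143 (binding)
press time: 79/79 (binding)
By complementary slackness, a constraint with positive slack has shadow price 0 → ink.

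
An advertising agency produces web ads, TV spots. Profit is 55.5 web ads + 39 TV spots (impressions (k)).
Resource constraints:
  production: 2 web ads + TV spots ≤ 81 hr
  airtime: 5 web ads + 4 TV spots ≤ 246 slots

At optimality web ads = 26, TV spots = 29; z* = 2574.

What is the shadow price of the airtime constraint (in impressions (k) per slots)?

7.5

Check each constraint at x*: production 81/81 (tight); airtime 246/246 (tight).
Dual feasibility on the basic columns requires 2·y_production + 5·y_airtime = 55.5, 1·y_production + 4·y_airtime = 39.
This yields shadow prices y_production = 9, y_airtime = 7.5.
Shadow price of airtime = 7.5.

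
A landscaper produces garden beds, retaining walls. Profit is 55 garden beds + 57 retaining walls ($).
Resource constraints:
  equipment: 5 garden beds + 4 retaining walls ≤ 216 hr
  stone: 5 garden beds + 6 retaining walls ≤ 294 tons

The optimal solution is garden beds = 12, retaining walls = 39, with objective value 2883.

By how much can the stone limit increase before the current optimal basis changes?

Binding constraints: equipment, stone. The basis is B = [[5,4],[5,6]] with det 10.
Per unit increase in stone, x* moves by d = (-0.4, 0.5).
The basis stays optimal until garden beds reaches 0; allowable increase = 30 tons.

30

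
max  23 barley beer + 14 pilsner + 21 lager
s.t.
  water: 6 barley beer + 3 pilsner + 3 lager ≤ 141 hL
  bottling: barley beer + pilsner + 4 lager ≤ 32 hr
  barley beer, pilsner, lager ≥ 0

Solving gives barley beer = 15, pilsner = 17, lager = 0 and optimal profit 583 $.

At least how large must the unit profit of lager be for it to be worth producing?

29

Both water and bottling are binding at x*.
Dual feasibility on the basic columns requires 6·y_water + 1·y_bottling = 23, 3·y_water + 1·y_bottling = 14.
This yields shadow prices y_water = 3, y_bottling = 5.
lager enters the basis when its profit ≥ yᵀa₃ = 3·3 + 5·4 = 29.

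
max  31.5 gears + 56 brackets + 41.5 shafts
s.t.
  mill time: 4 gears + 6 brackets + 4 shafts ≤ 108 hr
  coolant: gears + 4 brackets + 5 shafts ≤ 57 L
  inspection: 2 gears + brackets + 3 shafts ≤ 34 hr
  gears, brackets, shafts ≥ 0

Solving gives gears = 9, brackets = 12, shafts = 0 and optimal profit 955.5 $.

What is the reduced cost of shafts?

Binding: mill time and coolant. Non-binding: inspection (4 unused).
Since inspection is not tight, its dual is 0.
From A_Bᵀ y = c: 4·y_mill time + 1·y_coolant = 31.5; 6·y_mill time + 4·y_coolant = 56.
→ y_mill time = 7 and y_coolant = 3.5.
Reduced cost of shafts: c₃ − yᵀa₃ = 41.5 − (7·4 + 3.5·5) = 41.5 − 45.5 = -4.

-4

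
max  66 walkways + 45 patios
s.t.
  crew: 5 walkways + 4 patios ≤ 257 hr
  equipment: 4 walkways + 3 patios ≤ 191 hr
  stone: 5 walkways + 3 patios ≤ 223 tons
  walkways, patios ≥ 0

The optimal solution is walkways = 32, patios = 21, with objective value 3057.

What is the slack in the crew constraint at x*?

13

crew used = 5·32 + 4·21 = 244; slack = 257 − 244 = 13.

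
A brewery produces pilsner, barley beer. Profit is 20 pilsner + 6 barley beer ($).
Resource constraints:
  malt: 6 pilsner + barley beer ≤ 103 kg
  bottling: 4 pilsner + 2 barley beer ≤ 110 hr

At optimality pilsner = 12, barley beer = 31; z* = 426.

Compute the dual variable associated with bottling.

2

At the optimum: malt uses 103 of 103 (binding); bottling uses 110 of 110 (binding).
The binding rows give the dual system: 6·y_malt + 4·y_bottling = 20 and 1·y_malt + 2·y_bottling = 6.
This yields shadow prices y_malt = 2, y_bottling = 2.
Shadow price of bottling = 2.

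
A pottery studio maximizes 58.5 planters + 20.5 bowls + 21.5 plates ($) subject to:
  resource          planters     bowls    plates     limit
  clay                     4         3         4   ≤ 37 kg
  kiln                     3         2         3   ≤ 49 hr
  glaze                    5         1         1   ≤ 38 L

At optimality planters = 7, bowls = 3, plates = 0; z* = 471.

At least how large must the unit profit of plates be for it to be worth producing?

24.5

Binding: clay and glaze. Non-binding: kiln (22 unused).
Slack constraints have shadow price 0 (complementary slackness).
The binding rows give the dual system: 4·y_clay + 5·y_glaze = 58.5 and 3·y_clay + 1·y_glaze = 20.5.
Solving: y_clay = 4, y_glaze = 8.5.
plates enters the basis when its profit ≥ yᵀa₃ = 4·4 + 8.5·1 = 24.5.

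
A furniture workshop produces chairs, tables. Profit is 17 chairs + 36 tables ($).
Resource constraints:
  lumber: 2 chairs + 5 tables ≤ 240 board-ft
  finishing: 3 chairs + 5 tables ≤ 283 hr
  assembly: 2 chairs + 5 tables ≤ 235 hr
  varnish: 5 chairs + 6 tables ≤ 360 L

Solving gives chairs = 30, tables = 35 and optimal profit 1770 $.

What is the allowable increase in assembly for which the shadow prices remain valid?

5

Binding constraints: assembly, varnish. The basis is B = [[2,5],[5,6]] with det -13.
Per unit increase in assembly, x* moves by d = (-0.4615, 0.3846).
The basis stays optimal until lumber becomes binding; allowable increase = 5 hr.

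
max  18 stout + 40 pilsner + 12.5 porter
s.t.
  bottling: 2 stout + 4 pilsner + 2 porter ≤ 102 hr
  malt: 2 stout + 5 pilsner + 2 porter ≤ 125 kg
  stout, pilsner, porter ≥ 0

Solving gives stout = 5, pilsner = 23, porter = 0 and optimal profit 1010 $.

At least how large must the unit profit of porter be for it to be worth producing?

18

Check each constraint at x*: bottling 102/102 (tight); malt 125/125 (tight).
From A_Bᵀ y = c: 2·y_bottling + 2·y_malt = 18; 4·y_bottling + 5·y_malt = 40.
→ y_bottling = 5 and y_malt = 4.
porter enters the basis when its profit ≥ yᵀa₃ = 5·2 + 4·2 = 18.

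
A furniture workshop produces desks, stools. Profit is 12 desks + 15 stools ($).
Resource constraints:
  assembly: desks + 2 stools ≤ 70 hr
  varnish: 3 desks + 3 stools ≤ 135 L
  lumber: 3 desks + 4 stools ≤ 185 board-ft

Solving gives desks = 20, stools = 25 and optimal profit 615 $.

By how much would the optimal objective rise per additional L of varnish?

At the optimum: assembly uses 70 of 70 (binding); varnish uses 135 of 135 (binding); lumber uses 160 of 185 (slack = 25).
By complementary slackness, y = 0 for the non-binding constraint.
From A_Bᵀ y = c: 1·y_assembly + 3·y_varnish = 12; 2·y_assembly + 3·y_varnish = 15.
→ y_assembly = 3 and y_varnish = 3.
Shadow price of varnish = 3.

3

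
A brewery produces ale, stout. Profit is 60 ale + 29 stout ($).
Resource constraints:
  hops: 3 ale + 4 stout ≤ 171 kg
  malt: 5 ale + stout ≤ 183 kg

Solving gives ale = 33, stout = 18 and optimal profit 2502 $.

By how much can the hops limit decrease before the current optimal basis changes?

Binding constraints: hops, malt. The basis is B = [[3,4],[5,1]] with det -17.
Per unit decrease in hops, x* moves by d = (0.0588, -0.2941).
The basis stays optimal until stout reaches 0; allowable decrease = 61.2 kg.

61.2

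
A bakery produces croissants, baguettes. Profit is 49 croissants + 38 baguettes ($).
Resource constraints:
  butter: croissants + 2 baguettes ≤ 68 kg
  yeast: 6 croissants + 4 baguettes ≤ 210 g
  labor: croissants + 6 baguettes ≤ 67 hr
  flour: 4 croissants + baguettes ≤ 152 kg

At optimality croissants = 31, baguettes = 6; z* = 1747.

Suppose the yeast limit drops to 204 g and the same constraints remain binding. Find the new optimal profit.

At the optimum: butter uses 43 of 68 (slack = 25); yeast uses 210 of 210 (binding); labor uses 67 of 67 (binding); flour uses 130 of 152 (slack = 22).
Since butter, flour are not tight, their duals are 0.
Dual feasibility on the basic columns requires 6·y_yeast + 1·y_labor = 49, 4·y_yeast + 6·y_labor = 38.
This yields shadow prices y_yeast = 8, y_labor = 1.
Δz = y_yeast·Δb = 8 × (-6) = -48, so new z* = 1747 − 48 = 1699.

1699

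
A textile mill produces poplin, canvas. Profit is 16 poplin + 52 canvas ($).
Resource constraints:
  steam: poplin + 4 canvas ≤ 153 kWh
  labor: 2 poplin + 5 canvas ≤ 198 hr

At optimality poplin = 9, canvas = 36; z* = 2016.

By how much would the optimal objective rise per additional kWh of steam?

Both steam and labor are binding at x*.
Dual feasibility on the basic columns requires 1·y_steam + 2·y_labor = 16, 4·y_steam + 5·y_labor = 52.
This yields shadow prices y_steam = 8, y_labor = 4.
Shadow price of steam = 8.

8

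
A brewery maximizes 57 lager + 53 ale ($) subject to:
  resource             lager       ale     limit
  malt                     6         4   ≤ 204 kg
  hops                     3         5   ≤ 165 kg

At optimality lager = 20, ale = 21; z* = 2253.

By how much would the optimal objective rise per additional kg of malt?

At the optimum: malt uses 204 of 204 (binding); hops uses 165 of 165 (binding).
From A_Bᵀ y = c: 6·y_malt + 3·y_hops = 57; 4·y_malt + 5·y_hops = 53.
This yields shadow prices y_malt = 7, y_hops = 5.
Shadow price of malt = 7.

7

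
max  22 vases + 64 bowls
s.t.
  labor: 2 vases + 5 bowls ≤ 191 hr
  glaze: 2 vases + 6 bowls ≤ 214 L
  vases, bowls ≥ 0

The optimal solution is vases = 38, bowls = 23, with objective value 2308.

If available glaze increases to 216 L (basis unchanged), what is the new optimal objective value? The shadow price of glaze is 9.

Δb = 2, so new z* = 2308 + (9)·(2) = 2308 + 18 = 2326.

2326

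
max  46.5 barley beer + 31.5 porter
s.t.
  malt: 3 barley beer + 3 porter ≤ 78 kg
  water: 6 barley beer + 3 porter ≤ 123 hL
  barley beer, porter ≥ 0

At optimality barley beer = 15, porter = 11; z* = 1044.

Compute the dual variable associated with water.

5

Both malt and water are binding at x*.
From A_Bᵀ y = c: 3·y_malt + 6·y_water = 46.5; 3·y_malt + 3·y_water = 31.5.
Solving: y_malt = 5.5, y_water = 5.
Shadow price of water = 5.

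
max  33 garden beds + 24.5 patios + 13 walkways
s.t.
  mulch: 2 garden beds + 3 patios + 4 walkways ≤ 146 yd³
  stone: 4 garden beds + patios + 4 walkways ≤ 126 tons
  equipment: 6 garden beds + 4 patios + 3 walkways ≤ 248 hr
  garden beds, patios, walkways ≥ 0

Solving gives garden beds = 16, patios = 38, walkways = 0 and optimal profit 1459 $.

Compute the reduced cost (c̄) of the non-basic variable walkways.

Binding: mulch and equipment. Non-binding: stone (24 unused).
Slack constraints have shadow price 0 (complementary slackness).
From A_Bᵀ y = c: 2·y_mulch + 6·y_equipment = 33; 3·y_mulch + 4·y_equipment = 24.5.
This yields shadow prices y_mulch = 1.5, y_equipment = 5.
Reduced cost of walkways: c₃ − yᵀa₃ = 13 − (1.5·4 + 5·3) = 13 − 21 = -8.

-8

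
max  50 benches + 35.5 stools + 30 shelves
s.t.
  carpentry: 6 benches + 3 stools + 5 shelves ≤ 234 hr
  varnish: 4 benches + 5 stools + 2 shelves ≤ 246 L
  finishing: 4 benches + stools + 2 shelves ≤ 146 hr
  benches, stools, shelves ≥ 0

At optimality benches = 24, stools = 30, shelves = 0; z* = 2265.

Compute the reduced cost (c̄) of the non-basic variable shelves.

-7

Check each constraint at x*: carpentry 234/234 (tight); varnish 246/246 (tight); finishing 126/146 (slack 20).
Slack constraints have shadow price 0 (complementary slackness).
From A_Bᵀ y = c: 6·y_carpentry + 4·y_varnish = 50; 3·y_carpentry + 5·y_varnish = 35.5.
→ y_carpentry = 6 and y_varnish = 3.5.
Reduced cost of shelves: c₃ − yᵀa₃ = 30 − (6·5 + 3.5·2) = 30 − 37 = -7.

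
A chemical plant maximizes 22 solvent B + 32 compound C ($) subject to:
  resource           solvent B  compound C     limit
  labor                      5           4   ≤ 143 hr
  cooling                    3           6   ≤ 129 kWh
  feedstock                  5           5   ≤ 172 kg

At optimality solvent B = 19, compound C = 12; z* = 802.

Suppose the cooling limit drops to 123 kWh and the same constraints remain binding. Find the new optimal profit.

At the optimum: labor uses 143 of 143 (binding); cooling uses 129 of 129 (binding); feedstock uses 155 of 172 (slack = 17).
Since feedstock is not tight, its dual is 0.
Dual feasibility on the basic columns requires 5·y_labor + 3·y_cooling = 22, 4·y_labor + 6·y_cooling = 32.
Solving: y_labor = 2, y_cooling = 4.
Δz = y_cooling·Δb = 4 × (-6) = -24, so new z* = 802 − 24 = 778.

778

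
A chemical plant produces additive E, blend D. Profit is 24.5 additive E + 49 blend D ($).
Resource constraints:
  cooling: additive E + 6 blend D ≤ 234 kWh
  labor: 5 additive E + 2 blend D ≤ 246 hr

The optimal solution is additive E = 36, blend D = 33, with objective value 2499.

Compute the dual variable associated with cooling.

7

Check each constraint at x*: cooling 234/234 (tight); labor 246/246 (tight).
From A_Bᵀ y = c: 1·y_cooling + 5·y_labor = 24.5; 6·y_cooling + 2·y_labor = 49.
→ y_cooling = 7 and y_labor = 3.5.
Shadow price of cooling = 7.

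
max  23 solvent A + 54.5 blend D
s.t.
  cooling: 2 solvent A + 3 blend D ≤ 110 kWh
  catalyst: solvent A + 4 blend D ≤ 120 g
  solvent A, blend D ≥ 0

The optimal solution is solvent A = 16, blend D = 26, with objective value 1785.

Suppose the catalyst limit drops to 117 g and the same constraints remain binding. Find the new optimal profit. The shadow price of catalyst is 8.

Δb = -3, so new z* = 1785 + (8)·(-3) = 1785 − 24 = 1761.

1761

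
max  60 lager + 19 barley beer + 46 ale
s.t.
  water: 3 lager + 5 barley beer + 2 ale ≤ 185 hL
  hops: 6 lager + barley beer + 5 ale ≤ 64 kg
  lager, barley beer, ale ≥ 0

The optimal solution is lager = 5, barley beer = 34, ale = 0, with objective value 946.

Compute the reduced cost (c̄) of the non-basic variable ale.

Both water and hops are binding at x*.
The binding rows give the dual system: 3·y_water + 6·y_hops = 60 and 5·y_water + 1·y_hops = 19.
Solving: y_water = 2, y_hops = 9.
Reduced cost of ale: c₃ − yᵀa₃ = 46 − (2·2 + 9·5) = 46 − 49 = -3.

-3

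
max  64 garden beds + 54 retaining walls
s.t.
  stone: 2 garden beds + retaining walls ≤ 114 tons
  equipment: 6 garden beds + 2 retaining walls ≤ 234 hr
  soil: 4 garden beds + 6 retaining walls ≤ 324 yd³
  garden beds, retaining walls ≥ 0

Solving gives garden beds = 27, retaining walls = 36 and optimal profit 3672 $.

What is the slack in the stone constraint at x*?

stone used = 2·27 + 1·36 = 90; slack = 114 − 90 = 24.

24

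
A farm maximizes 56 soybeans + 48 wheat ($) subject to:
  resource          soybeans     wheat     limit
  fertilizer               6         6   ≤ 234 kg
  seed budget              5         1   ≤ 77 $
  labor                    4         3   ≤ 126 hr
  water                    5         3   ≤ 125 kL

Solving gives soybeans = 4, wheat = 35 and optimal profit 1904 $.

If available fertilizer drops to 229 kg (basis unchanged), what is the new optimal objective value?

1874

At the optimum: fertilizer uses 234 of 234 (binding); seed budget uses 55 of 77 (slack = 22); labor uses 121 of 126 (slack = 5); water uses 125 of 125 (binding).
Slack constraints have shadow price 0 (complementary slackness).
Dual feasibility on the basic columns requires 6·y_fertilizer + 5·y_water = 56, 6·y_fertilizer + 3·y_water = 48.
Solving: y_fertilizer = 6, y_water = 4.
Δz = y_fertilizer·Δb = 6 × (-5) = -30, so new z* = 1904 − 30 = 1874.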